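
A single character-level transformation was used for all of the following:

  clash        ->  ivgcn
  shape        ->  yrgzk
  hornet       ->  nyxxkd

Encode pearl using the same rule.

A repeating key of period 2 is used — shifts +6, +10 over and over.
Applying it to pearl: p+6=v, e+10=o, a+6=g, r+10=b, l+6=r.

vogbr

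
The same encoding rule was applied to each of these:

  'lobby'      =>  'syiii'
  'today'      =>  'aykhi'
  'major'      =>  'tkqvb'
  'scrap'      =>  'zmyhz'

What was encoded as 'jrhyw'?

charm

A repeating key of period 3 is used — shifts +7, +10, +7 over and over.
Undoing it on jrhyw: j−7=c, r−10=h, h−7=a, y−7=r, w−10=m.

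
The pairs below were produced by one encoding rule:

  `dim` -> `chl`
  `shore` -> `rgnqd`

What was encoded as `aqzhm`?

This is a Caesar cipher with shift 25.
Reversing it on aqzhm: a−25=b, q−25=r, z−25=a, h−25=i, m−25=n.

brain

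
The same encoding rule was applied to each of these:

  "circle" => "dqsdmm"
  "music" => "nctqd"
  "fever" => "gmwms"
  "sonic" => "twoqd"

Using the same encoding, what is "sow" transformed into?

The rule splits by letter class: vowels +8, consonants +1.
On sow: s(cons)+1=t, o(vowel)+8=w, w(cons)+1=x.

twx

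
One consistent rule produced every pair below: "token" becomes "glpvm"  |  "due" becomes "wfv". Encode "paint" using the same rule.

Each pair mirrors across the alphabet (t↔g, o↔l, k↔p): positions sum to 25. Letters are reflected about the middle of the alphabet (position → 25−position): Atbash.
On paint: p↔k, a↔z, i↔r, n↔m, t↔g.

kzrmg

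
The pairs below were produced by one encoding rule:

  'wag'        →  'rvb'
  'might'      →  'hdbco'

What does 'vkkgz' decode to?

apple

Compare letters: w→r is +21, a→v is +21, g→b is +21 — a constant shift. This is a Caesar cipher with shift 21.
Reversing it on vkkgz: v−21=a, k−21=p, k−21=p, g−21=l, z−21=e.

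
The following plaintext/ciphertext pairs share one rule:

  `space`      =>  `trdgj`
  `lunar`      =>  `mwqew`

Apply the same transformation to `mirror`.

nkuvtx

In space: s→t is +1, p→r is +2, a→d is +3, c→g is +4 — the shift increases by 1 each position. Each letter shifts forward by (position + 1), i.e. 1, 2, 3, … — the shift grows by one for each successive letter.
Applying it to mirror: m+1=n, i+2=k, r+3=u, r+4=v, o+5=t, r+6=x.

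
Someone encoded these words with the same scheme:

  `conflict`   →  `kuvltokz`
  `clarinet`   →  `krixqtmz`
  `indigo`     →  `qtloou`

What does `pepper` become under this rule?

Shifts by position in conflict: pos 0: c→k (+8), pos 1: o→u (+6), pos 2: n→v (+8), pos 3: f→l (+6) — repeating every 2. A repeating key of period 2 is used — shifts +8, +6 over and over.
Applying it to pepper: p+8=x, e+6=k, p+8=x, p+6=v, e+8=m, r+6=x.

xkxvmx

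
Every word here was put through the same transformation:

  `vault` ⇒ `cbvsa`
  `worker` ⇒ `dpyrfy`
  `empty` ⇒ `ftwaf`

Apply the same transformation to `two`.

adp

The shift depends on letter class: consonant v→c is +7, but vowel a→b is +1. The rule splits by letter class: vowels +1, consonants +7.
On two: t(cons)+7=a, w(cons)+7=d, o(vowel)+1=p.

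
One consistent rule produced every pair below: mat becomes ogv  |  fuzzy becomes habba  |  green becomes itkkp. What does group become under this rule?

ituar

Two shifts are in play — +6 for a/e/i/o/u, +2 for every other letter.
On group: g(cons)+2=i, r(cons)+2=t, o(vowel)+6=u, u(vowel)+6=a, p(cons)+2=r.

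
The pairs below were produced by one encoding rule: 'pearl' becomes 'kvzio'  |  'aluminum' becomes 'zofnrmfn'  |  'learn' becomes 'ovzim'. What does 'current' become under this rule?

xfiivmg

Each pair mirrors across the alphabet (p↔k, e↔v, a↔z): positions sum to 25. Each letter is replaced by its mirror in the alphabet: a↔z, b↔y, c↔x, and so on (the Atbash cipher).
On current: c↔x, u↔f, r↔i, r↔i, e↔v, n↔m, t↔g.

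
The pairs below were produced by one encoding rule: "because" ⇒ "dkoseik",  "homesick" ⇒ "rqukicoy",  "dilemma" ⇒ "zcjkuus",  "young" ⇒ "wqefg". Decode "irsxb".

sharp

Each letter's alphabet position (a=0..z=25) is mapped through 11·x+18 mod 26 — an affine cipher.
Undoing it on irsxb: i(8)→19·(8−18)≡18=s; r(17)→19·(17−18)≡7=h; s(18)→19·(18−18)≡0=a; x(23)→19·(23−18)≡17=r; b(1)→19·(1−18)≡15=p (all mod 26).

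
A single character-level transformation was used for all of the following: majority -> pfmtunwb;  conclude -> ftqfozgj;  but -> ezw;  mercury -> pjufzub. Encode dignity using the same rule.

gnjqnwb

Two shifts are in play — +5 for a/e/i/o/u, +3 for every other letter.
On dignity: d(cons)+3=g, i(vowel)+5=n, g(cons)+3=j, n(cons)+3=q, i(vowel)+5=n, t(cons)+3=w, y(cons)+3=b.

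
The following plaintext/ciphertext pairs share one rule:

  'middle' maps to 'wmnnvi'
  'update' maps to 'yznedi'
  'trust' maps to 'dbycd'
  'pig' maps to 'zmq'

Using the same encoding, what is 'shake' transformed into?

creui

The shift depends on letter class: consonant m→w is +10, but vowel i→m is +4. Vowels shift forward by 4 and consonants shift forward by 10.
Applying it to shake: s(cons)+10=c, h(cons)+10=r, a(vowel)+4=e, k(cons)+10=u, e(vowel)+4=i.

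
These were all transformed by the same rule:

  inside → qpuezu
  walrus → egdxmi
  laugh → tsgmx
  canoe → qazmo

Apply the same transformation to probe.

The output letters match the input read backwards, each shifted +12: inside reversed is edisni. The word is reversed, then every letter is shifted forward by 12.
On probe: reverse → eborp; then shift: e+12=q, b+12=n, o+12=a, r+12=d, p+12=b.

qnadb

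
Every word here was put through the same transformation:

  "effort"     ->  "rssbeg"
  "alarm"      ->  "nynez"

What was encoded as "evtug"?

It's a constant shift of +13 (ROT13).
Reversing it on evtug: e−13=r, v−13=i, t−13=g, u−13=h, g−13=t.

right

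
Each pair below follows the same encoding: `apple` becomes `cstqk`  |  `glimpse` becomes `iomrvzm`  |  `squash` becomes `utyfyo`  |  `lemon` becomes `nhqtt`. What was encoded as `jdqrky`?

hammer

Letter i (0-indexed) is shifted by i+2, so successive shifts are 2, 3, 4, ….
Undoing it on jdqrky: j−2=h, d−3=a, q−4=m, r−5=m, k−6=e, y−7=r.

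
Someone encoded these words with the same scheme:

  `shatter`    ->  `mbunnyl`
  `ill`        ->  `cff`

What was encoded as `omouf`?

Every letter moves 20 places later in the alphabet, wrapping around z→a.
Undoing it on omouf: o−20=u, m−20=s, o−20=u, u−20=a, f−20=l.

usual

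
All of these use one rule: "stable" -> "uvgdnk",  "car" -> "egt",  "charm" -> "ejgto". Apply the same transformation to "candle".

The shift depends on letter class: consonant s→u is +2, but vowel a→g is +6. Vowels shift forward by 6 and consonants shift forward by 2.
For candle: c(cons)+2=e, a(vowel)+6=g, n(cons)+2=p, d(cons)+2=f, l(cons)+2=n, e(vowel)+6=k.

egpfnk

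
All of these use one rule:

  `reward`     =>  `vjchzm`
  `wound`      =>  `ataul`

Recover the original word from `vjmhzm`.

regard

The shift increases by 1 at each position, starting from +4: 4, 5, 6, ….
Undoing it on vjmhzm: v−4=r, j−5=e, m−6=g, h−7=a, z−8=r, m−9=d.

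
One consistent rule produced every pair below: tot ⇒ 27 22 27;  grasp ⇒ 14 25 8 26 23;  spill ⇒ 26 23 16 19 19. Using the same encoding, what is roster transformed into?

25 22 26 27 12 25

t is letter #20 and maps to 27: an offset of 7. The number is (letter's place in the alphabet, a=1) + 7.
Applying it to roster: r=18→25, o=15→22, s=19→26, t=20→27, e=5→12, r=18→25.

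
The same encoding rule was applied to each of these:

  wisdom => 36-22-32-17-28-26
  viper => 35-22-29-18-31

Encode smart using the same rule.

w is letter #23 and maps to 36: an offset of 13. Each letter is replaced by its alphabet position (a=1..z=26) + 13.
On smart: s=19→32, m=13→26, a=1→14, r=18→31, t=20→33.

32-26-14-31-33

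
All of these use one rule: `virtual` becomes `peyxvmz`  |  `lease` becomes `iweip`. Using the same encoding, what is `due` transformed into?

Read the word backwards and shift each letter +4.
For due: reverse → eud; then shift: e+4=i, u+4=y, d+4=h.

iyh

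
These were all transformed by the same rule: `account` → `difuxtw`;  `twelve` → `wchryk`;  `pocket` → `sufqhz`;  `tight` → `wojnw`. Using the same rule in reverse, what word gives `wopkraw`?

Shifts by position in account: pos 0: a→d (+3), pos 1: c→i (+6), pos 2: c→f (+3), pos 3: o→u (+6) — repeating every 2. It's a Vigenère-style cipher with numeric key [3,6]: position i shifts by key[i mod 2].
Decoding wopkraw: w−3=t, o−6=i, p−3=m, k−6=e, r−3=o, a−6=u, w−3=t.

timeout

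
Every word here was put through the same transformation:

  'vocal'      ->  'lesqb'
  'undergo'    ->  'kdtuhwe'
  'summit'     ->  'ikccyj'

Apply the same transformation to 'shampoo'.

Compare letters: v→l is +16, o→e is +16, c→s is +16 — a constant shift. This is a Caesar cipher with shift 16.
Applying it to shampoo: s+16=i, h+16=x, a+16=q, m+16=c, p+16=f, o+16=e, o+16=e.

ixqcfee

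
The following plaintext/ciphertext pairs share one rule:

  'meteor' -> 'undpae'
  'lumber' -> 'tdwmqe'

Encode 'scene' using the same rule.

aloyq

The shift increases by 1 at each position, starting from +8: 8, 9, 10, ….
On scene: s+8=a, c+9=l, e+10=o, n+11=y, e+12=q.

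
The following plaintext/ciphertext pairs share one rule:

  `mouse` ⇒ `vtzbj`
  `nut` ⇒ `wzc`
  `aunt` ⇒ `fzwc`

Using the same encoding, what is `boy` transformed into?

kth

The shift depends on letter class: consonant m→v is +9, but vowel o→t is +5. Vowels shift forward by 5 and consonants shift forward by 9.
Applying it to boy: b(cons)+9=k, o(vowel)+5=t, y(cons)+9=h.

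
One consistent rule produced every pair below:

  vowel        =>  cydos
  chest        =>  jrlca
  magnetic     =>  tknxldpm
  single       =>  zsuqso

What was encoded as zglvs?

Shifts by position in vowel: pos 0: v→c (+7), pos 1: o→y (+10), pos 2: w→d (+7), pos 3: e→o (+10) — repeating every 2. A repeating key of period 2 is used — shifts +7, +10 over and over.
Reversing it on zglvs: z−7=s, g−10=w, l−7=e, v−10=l, s−7=l.

swell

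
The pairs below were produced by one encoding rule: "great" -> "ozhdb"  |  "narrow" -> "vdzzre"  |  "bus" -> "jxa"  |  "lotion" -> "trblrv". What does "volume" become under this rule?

The shift depends on letter class: consonant g→o is +8, but vowel e→h is +3. Two shifts are in play — +3 for a/e/i/o/u, +8 for every other letter.
On volume: v(cons)+8=d, o(vowel)+3=r, l(cons)+8=t, u(vowel)+3=x, m(cons)+8=u, e(vowel)+3=h.

drtxuh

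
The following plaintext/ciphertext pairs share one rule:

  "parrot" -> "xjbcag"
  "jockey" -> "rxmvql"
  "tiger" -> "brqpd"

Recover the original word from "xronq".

piece

In parrot: p→x is +8, a→j is +9, r→b is +10, r→c is +11 — the shift increases by 1 each position. Each letter shifts forward by (position + 8), i.e. 8, 9, 10, … — the shift grows by one for each successive letter.
Reversing it on xronq: x−8=p, r−9=i, o−10=e, n−11=c, q−12=e.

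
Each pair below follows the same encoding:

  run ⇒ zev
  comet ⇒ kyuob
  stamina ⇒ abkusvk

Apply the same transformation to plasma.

xtkauk

The shift depends on letter class: consonant r→z is +8, but vowel u→e is +10. Two shifts are in play — +10 for a/e/i/o/u, +8 for every other letter.
For plasma: p(cons)+8=x, l(cons)+8=t, a(vowel)+10=k, s(cons)+8=a, m(cons)+8=u, a(vowel)+10=k.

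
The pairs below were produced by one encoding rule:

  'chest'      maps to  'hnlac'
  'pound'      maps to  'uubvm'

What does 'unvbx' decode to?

In chest: c→h is +5, h→n is +6, e→l is +7, s→a is +8 — the shift increases by 1 each position. Letter i (0-indexed) is shifted by i+5, so successive shifts are 5, 6, 7, ….
Decoding unvbx: u−5=p, n−6=h, v−7=o, b−8=t, x−9=o.

photo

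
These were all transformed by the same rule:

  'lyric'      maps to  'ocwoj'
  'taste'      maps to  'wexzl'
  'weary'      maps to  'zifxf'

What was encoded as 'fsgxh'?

cobra

In lyric: l→o is +3, y→c is +4, r→w is +5, i→o is +6 — the shift increases by 1 each position. The shift increases by 1 at each position, starting from +3: 3, 4, 5, ….
Decoding fsgxh: f−3=c, s−4=o, g−5=b, x−6=r, h−7=a.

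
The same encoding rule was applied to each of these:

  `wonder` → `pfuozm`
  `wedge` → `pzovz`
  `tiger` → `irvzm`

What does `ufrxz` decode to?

noise

w(22)→p(15) and o(14)→f(5) fit y≡11x+7 (mod 26); the inverse of 11 mod 26 is 19. Treating letters as 0–25, the rule is x ↦ 11x + 7 (mod 26).
Reversing it on ufrxz: u(20)→19·(20−7)≡13=n; f(5)→19·(5−7)≡14=o; r(17)→19·(17−7)≡8=i; x(23)→19·(23−7)≡18=s; z(25)→19·(25−7)≡4=e (all mod 26).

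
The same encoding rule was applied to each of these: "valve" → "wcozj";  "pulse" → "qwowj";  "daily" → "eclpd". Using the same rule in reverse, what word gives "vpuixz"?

unrest

Each letter shifts forward by (position + 1), i.e. 1, 2, 3, … — the shift grows by one for each successive letter.
Undoing it on vpuixz: v−1=u, p−2=n, u−3=r, i−4=e, x−5=s, z−6=t.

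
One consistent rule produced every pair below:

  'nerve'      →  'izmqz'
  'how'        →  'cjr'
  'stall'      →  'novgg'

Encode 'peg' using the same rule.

Each letter is shifted forward by 21 in the alphabet (a Caesar shift of +21).
For peg: p+21=k, e+21=z, g+21=b.

kzb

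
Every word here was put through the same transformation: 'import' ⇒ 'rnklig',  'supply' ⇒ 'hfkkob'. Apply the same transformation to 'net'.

mvg

Each pair mirrors across the alphabet (i↔r, m↔n, p↔k): positions sum to 25. Letters are reflected about the middle of the alphabet (position → 25−position): Atbash.
For net: n↔m, e↔v, t↔g.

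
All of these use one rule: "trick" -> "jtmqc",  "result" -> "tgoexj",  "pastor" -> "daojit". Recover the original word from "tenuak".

runway

t(19)→j(9) and r(17)→t(19) fit y≡21x+0 (mod 26); the inverse of 21 mod 26 is 5. Treating letters as 0–25, the rule is x ↦ 21x + 0 (mod 26).
Undoing it on tenuak: t(19)→5·(19−0)≡17=r; e(4)→5·(4−0)≡20=u; n(13)→5·(13−0)≡13=n; u(20)→5·(20−0)≡22=w; a(0)→5·(0−0)≡0=a; k(10)→5·(10−0)≡24=y (all mod 26).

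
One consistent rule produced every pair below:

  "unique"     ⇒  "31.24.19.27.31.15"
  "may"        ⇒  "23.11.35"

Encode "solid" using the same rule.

The number is (letter's place in the alphabet, a=1) + 10.
On solid: s=19→29, o=15→25, l=12→22, i=9→19, d=4→14.

29.25.22.19.14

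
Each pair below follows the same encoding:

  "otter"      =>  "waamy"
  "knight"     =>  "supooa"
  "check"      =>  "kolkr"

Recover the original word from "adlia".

Shifts by position in otter: pos 0: o→w (+8), pos 1: t→a (+7), pos 2: t→a (+7), pos 3: e→m (+8), pos 4: r→y (+7) — repeating every 3. The shifts repeat in a cycle of length 3: positions 0,1,… shift by +8, +7, +7, then the pattern repeats.
Decoding adlia: a−8=s, d−7=w, l−7=e, i−8=a, a−7=t.

sweat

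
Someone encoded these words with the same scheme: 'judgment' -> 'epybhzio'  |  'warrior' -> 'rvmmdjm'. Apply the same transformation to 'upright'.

Compare letters: j→e is +21, u→p is +21, d→y is +21 — a constant shift. This is a Caesar cipher with shift 21.
For upright: u+21=p, p+21=k, r+21=m, i+21=d, g+21=b, h+21=c, t+21=o.

pkmdbco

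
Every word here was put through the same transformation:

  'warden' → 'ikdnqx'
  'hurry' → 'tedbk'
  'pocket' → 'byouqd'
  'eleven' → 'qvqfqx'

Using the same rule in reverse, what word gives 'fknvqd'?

tablet

Shifts by position in warden: pos 0: w→i (+12), pos 1: a→k (+10), pos 2: r→d (+12), pos 3: d→n (+10) — repeating every 2. The shifts repeat in a cycle of length 2: positions 0,1,… shift by +12, +10, then the pattern repeats.
Undoing it on fknvqd: f−12=t, k−10=a, n−12=b, v−10=l, q−12=e, d−10=t.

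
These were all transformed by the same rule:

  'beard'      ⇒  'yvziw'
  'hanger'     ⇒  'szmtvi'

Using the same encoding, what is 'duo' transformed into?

wfl

Each pair mirrors across the alphabet (b↔y, e↔v, a↔z): positions sum to 25. Letters are reflected about the middle of the alphabet (position → 25−position): Atbash.
For duo: d↔w, u↔f, o↔l.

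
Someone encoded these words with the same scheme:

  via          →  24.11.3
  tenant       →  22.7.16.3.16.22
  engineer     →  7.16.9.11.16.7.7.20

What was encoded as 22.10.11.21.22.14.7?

v is letter #22 and maps to 24: an offset of 2. The number is (letter's place in the alphabet, a=1) + 2.
Undoing it on 22.10.11.21.22.14.7: 22→(22−2)÷1=20=t, 10→(10−2)÷1=8=h, 11→(11−2)÷1=9=i, 21→(21−2)÷1=19=s, 22→(22−2)÷1=20=t, 14→(14−2)÷1=12=l, 7→(7−2)÷1=5=e.

thistle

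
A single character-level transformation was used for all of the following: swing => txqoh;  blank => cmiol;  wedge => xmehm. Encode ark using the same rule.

Two shifts are in play — +8 for a/e/i/o/u, +1 for every other letter.
For ark: a(vowel)+8=i, r(cons)+1=s, k(cons)+1=l.

isl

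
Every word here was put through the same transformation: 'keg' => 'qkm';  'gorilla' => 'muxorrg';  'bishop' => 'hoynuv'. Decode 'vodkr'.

pixel

Compare letters: k→q is +6, e→k is +6, g→m is +6 — a constant shift. This is a Caesar cipher with shift 6.
Undoing it on vodkr: v−6=p, o−6=i, d−6=x, k−6=e, r−6=l.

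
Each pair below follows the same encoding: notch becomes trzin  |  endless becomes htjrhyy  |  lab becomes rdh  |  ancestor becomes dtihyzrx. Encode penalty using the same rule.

vhtdrze

The rule splits by letter class: vowels +3, consonants +6.
On penalty: p(cons)+6=v, e(vowel)+3=h, n(cons)+6=t, a(vowel)+3=d, l(cons)+6=r, t(cons)+6=z, y(cons)+6=e.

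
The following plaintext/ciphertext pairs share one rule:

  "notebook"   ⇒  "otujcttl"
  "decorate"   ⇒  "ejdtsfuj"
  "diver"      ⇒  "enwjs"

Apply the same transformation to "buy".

The rule splits by letter class: vowels +5, consonants +1.
For buy: b(cons)+1=c, u(vowel)+5=z, y(cons)+1=z.

czz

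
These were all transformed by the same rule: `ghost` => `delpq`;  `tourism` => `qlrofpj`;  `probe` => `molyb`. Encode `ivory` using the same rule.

It's a constant shift of +23 (ROT23).
On ivory: i+23=f, v+23=s, o+23=l, r+23=o, y+23=v.

fslov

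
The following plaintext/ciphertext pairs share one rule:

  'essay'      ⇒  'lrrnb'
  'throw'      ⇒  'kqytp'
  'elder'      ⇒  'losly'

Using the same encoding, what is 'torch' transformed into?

e(4)→l(11) and s(18)→r(17) fit y≡19x+13 (mod 26); the inverse of 19 mod 26 is 11. Each letter's alphabet position (a=0..z=25) is mapped through 19·x+13 mod 26 — an affine cipher.
For torch: t(19)→19·19+13≡10=k; o(14)→19·14+13≡19=t; r(17)→19·17+13≡24=y; c(2)→19·2+13≡25=z; h(7)→19·7+13≡16=q (all mod 26).

ktyzq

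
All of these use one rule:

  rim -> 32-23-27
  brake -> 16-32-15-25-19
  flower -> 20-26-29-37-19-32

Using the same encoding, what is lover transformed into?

Letters become their 1-based position plus 14 (so a→15, b→16, …).
Applying it to lover: l=12→26, o=15→29, v=22→36, e=5→19, r=18→32.

26-29-36-19-32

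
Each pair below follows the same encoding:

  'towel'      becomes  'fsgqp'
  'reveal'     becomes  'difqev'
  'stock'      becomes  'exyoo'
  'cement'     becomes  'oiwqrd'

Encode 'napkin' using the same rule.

Shifts by position in towel: pos 0: t→f (+12), pos 1: o→s (+4), pos 2: w→g (+10), pos 3: e→q (+12), pos 4: l→p (+4) — repeating every 3. The shifts repeat in a cycle of length 3: positions 0,1,… shift by +12, +4, +10, then the pattern repeats.
For napkin: n+12=z, a+4=e, p+10=z, k+12=w, i+4=m, n+10=x.

zezwmx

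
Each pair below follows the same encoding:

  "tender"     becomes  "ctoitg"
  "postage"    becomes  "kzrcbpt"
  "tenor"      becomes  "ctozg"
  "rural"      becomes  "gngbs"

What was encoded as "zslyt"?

Each letter's alphabet position (a=0..z=25) is mapped through 11·x+1 mod 26 — an affine cipher.
Reversing it on zslyt: z(25)→19·(25−1)≡14=o; s(18)→19·(18−1)≡11=l; l(11)→19·(11−1)≡8=i; y(24)→19·(24−1)≡21=v; t(19)→19·(19−1)≡4=e (all mod 26).

olive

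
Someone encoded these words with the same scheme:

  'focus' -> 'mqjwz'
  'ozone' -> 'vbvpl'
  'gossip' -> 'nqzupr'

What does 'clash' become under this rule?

A repeating key of period 2 is used — shifts +7, +2 over and over.
On clash: c+7=j, l+2=n, a+7=h, s+2=u, h+7=o.

jnhuo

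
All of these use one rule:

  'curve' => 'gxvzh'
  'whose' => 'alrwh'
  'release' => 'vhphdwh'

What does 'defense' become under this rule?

The shift depends on letter class: consonant c→g is +4, but vowel u→x is +3. The rule splits by letter class: vowels +3, consonants +4.
Applying it to defense: d(cons)+4=h, e(vowel)+3=h, f(cons)+4=j, e(vowel)+3=h, n(cons)+4=r, s(cons)+4=w, e(vowel)+3=h.

hhjhrwh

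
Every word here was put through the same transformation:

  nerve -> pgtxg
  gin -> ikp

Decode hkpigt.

Every letter moves 2 places later in the alphabet, wrapping around z→a.
Undoing it on hkpigt: h−2=f, k−2=i, p−2=n, i−2=g, g−2=e, t−2=r.

finger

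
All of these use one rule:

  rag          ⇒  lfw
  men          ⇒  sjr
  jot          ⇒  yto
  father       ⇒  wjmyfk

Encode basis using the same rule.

xnxfg

The output letters match the input read backwards, each shifted +5: rag reversed is gar. The word is reversed, then every letter is shifted forward by 5.
Applying it to basis: reverse → sisab; then shift: s+5=x, i+5=n, s+5=x, a+5=f, b+5=g.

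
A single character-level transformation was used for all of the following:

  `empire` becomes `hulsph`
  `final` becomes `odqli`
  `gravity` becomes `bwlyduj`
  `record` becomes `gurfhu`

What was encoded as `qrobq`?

The output letters match the input read backwards, each shifted +3: empire reversed is eripme. Two steps: reverse the string, then apply a Caesar shift of +3.
Reversing it on qrobq: shift back: q−3=n, r−3=o, o−3=l, b−3=y, q−3=n → nolyn; then reverse → nylon.

nylon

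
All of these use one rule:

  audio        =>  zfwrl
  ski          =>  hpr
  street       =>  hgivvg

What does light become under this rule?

Each pair mirrors across the alphabet (a↔z, u↔f, d↔w): positions sum to 25. Letters are reflected about the middle of the alphabet (position → 25−position): Atbash.
On light: l↔o, i↔r, g↔t, h↔s, t↔g.

ortsg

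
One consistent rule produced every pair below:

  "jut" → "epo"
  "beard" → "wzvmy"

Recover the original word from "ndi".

sin

Compare letters: j→e is +21, u→p is +21, t→o is +21 — a constant shift. This is a Caesar cipher with shift 21.
Undoing it on ndi: n−21=s, d−21=i, i−21=n.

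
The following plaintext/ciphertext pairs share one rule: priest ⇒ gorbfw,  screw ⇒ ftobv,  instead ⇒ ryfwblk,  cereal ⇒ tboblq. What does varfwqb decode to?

p(15)→g(6) and r(17)→o(14) fit y≡17x+11 (mod 26); the inverse of 17 mod 26 is 23. Each letter's alphabet position (a=0..z=25) is mapped through 17·x+11 mod 26 — an affine cipher.
Decoding varfwqb: v(21)→23·(21−11)≡22=w; a(0)→23·(0−11)≡7=h; r(17)→23·(17−11)≡8=i; f(5)→23·(5−11)≡18=s; w(22)→23·(22−11)≡19=t; q(16)→23·(16−11)≡11=l; b(1)→23·(1−11)≡4=e (all mod 26).

whistle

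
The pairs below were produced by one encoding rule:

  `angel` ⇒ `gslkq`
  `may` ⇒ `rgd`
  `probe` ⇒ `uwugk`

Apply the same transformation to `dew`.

The shift depends on letter class: consonant n→s is +5, but vowel a→g is +6. Two shifts are in play — +6 for a/e/i/o/u, +5 for every other letter.
On dew: d(cons)+5=i, e(vowel)+6=k, w(cons)+5=b.

ikb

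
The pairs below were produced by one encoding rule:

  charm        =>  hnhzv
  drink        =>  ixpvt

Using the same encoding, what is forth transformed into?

kuybq

In charm: c→h is +5, h→n is +6, a→h is +7, r→z is +8 — the shift increases by 1 each position. The shift increases by 1 at each position, starting from +5: 5, 6, 7, ….
Applying it to forth: f+5=k, o+6=u, r+7=y, t+8=b, h+9=q.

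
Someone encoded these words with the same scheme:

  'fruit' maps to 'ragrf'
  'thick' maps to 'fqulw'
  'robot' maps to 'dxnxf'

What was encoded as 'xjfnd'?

later

Shifts by position in fruit: pos 0: f→r (+12), pos 1: r→a (+9), pos 2: u→g (+12), pos 3: i→r (+9) — repeating every 2. It's a Vigenère-style cipher with numeric key [12,9]: position i shifts by key[i mod 2].
Reversing it on xjfnd: x−12=l, j−9=a, f−12=t, n−9=e, d−12=r.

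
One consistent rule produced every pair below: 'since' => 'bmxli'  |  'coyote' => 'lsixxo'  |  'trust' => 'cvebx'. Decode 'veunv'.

maker

Shifts by position in since: pos 0: s→b (+9), pos 1: i→m (+4), pos 2: n→x (+10), pos 3: c→l (+9), pos 4: e→i (+4) — repeating every 3. It's a Vigenère-style cipher with numeric key [9,4,10]: position i shifts by key[i mod 3].
Decoding veunv: v−9=m, e−4=a, u−10=k, n−9=e, v−4=r.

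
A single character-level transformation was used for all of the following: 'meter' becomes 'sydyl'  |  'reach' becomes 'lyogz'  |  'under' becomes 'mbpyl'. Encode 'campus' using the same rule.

m(12)→s(18) and e(4)→y(24) fit y≡9x+14 (mod 26); the inverse of 9 mod 26 is 3. This is an affine cipher: with a=0,…,z=25, each position x becomes (9x+14) mod 26.
On campus: c(2)→9·2+14≡6=g; a(0)→9·0+14≡14=o; m(12)→9·12+14≡18=s; p(15)→9·15+14≡19=t; u(20)→9·20+14≡12=m; s(18)→9·18+14≡20=u (all mod 26).

gostmu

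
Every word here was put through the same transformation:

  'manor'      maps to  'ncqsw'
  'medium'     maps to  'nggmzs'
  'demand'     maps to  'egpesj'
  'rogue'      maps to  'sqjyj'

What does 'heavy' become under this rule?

In manor: m→n is +1, a→c is +2, n→q is +3, o→s is +4 — the shift increases by 1 each position. Each letter shifts forward by (position + 1), i.e. 1, 2, 3, … — the shift grows by one for each successive letter.
Applying it to heavy: h+1=i, e+2=g, a+3=d, v+4=z, y+5=d.

igdzd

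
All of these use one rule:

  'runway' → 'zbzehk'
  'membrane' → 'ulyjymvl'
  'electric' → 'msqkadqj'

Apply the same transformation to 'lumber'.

Shifts by position in runway: pos 0: r→z (+8), pos 1: u→b (+7), pos 2: n→z (+12), pos 3: w→e (+8), pos 4: a→h (+7), pos 5: y→k (+12) — repeating every 3. The shifts repeat in a cycle of length 3: positions 0,1,… shift by +8, +7, +12, then the pattern repeats.
On lumber: l+8=t, u+7=b, m+12=y, b+8=j, e+7=l, r+12=d.

tbyjld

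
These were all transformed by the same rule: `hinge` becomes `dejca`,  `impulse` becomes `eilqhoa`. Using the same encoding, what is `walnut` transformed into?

Every letter moves 22 places later in the alphabet, wrapping around z→a.
Applying it to walnut: w+22=s, a+22=w, l+22=h, n+22=j, u+22=q, t+22=p.

swhjqp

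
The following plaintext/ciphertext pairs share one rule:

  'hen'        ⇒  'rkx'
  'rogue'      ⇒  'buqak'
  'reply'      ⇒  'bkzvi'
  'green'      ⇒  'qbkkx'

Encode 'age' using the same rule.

gqk

The shift depends on letter class: consonant h→r is +10, but vowel e→k is +6. Two shifts are in play — +6 for a/e/i/o/u, +10 for every other letter.
On age: a(vowel)+6=g, g(cons)+10=q, e(vowel)+6=k.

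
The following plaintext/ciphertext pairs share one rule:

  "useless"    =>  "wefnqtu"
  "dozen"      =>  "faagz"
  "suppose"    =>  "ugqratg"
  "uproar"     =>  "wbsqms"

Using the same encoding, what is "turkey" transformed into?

vgsmqz

The shifts repeat in a cycle of length 3: positions 0,1,… shift by +2, +12, +1, then the pattern repeats.
For turkey: t+2=v, u+12=g, r+1=s, k+2=m, e+12=q, y+1=z.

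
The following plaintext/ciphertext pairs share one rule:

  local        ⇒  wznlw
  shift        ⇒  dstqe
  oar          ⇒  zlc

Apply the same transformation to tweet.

It's a constant shift of +11 (ROT11).
For tweet: t+11=e, w+11=h, e+11=p, e+11=p, t+11=e.

ehppe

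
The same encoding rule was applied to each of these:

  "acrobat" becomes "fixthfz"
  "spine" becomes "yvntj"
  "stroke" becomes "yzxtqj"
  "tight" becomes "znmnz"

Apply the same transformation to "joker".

The shift depends on letter class: consonant c→i is +6, but vowel a→f is +5. The rule splits by letter class: vowels +5, consonants +6.
For joker: j(cons)+6=p, o(vowel)+5=t, k(cons)+6=q, e(vowel)+5=j, r(cons)+6=x.

ptqjx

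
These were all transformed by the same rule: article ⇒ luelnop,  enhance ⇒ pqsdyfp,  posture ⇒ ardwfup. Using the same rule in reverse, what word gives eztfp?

Shifts by position in article: pos 0: a→l (+11), pos 1: r→u (+3), pos 2: t→e (+11), pos 3: i→l (+3) — repeating every 2. The shifts repeat in a cycle of length 2: positions 0,1,… shift by +11, +3, then the pattern repeats.
Reversing it on eztfp: e−11=t, z−3=w, t−11=i, f−3=c, p−11=e.

twice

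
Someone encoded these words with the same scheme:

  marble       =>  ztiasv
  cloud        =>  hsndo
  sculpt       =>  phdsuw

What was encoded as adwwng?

m(12)→z(25) and a(0)→t(19) fit y≡7x+19 (mod 26); the inverse of 7 mod 26 is 15. Treating letters as 0–25, the rule is x ↦ 7x + 19 (mod 26).
Undoing it on adwwng: a(0)→15·(0−19)≡1=b; d(3)→15·(3−19)≡20=u; w(22)→15·(22−19)≡19=t; w(22)→15·(22−19)≡19=t; n(13)→15·(13−19)≡14=o; g(6)→15·(6−19)≡13=n (all mod 26).

button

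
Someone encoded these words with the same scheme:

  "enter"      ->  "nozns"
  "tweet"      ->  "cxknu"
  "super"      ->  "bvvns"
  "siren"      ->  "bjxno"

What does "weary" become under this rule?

ffgaz

The shifts repeat in a cycle of length 3: positions 0,1,… shift by +9, +1, +6, then the pattern repeats.
For weary: w+9=f, e+1=f, a+6=g, r+9=a, y+1=z.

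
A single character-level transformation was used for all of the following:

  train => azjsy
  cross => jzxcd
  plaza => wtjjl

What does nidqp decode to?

In train: t→a is +7, r→z is +8, a→j is +9, i→s is +10 — the shift increases by 1 each position. Letter i (0-indexed) is shifted by i+7, so successive shifts are 7, 8, 9, ….
Undoing it on nidqp: n−7=g, i−8=a, d−9=u, q−10=g, p−11=e.

gauge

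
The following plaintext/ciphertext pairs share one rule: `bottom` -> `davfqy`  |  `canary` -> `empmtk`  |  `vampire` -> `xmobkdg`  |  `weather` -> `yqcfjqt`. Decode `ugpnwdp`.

A repeating key of period 2 is used — shifts +2, +12 over and over.
Reversing it on ugpnwdp: u−2=s, g−12=u, p−2=n, n−12=b, w−2=u, d−12=r, p−2=n.

sunburn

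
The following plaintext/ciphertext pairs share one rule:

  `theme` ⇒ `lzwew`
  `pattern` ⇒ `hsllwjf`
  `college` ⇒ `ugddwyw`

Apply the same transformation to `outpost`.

Compare letters: t→l is +18, h→z is +18, e→w is +18 — a constant shift. Every letter moves 18 places later in the alphabet, wrapping around z→a.
On outpost: o+18=g, u+18=m, t+18=l, p+18=h, o+18=g, s+18=k, t+18=l.

gmlhgkl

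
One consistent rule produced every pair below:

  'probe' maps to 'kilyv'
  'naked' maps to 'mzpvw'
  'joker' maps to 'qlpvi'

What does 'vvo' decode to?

Each pair mirrors across the alphabet (p↔k, r↔i, o↔l): positions sum to 25. Each letter is replaced by its mirror in the alphabet: a↔z, b↔y, c↔x, and so on (the Atbash cipher).
Undoing it on vvo: v↔e, v↔e, o↔l.

eel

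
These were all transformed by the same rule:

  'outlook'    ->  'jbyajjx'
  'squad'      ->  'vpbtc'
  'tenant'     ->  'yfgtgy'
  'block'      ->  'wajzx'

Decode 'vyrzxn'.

sticky

Treating letters as 0–25, the rule is x ↦ 3x + 19 (mod 26).
Decoding vyrzxn: v(21)→9·(21−19)≡18=s; y(24)→9·(24−19)≡19=t; r(17)→9·(17−19)≡8=i; z(25)→9·(25−19)≡2=c; x(23)→9·(23−19)≡10=k; n(13)→9·(13−19)≡24=y (all mod 26).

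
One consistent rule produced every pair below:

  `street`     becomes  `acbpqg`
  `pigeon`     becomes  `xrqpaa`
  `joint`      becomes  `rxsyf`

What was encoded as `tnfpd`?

In street: s→a is +8, t→c is +9, r→b is +10, e→p is +11 — the shift increases by 1 each position. Each letter shifts forward by (position + 8), i.e. 8, 9, 10, … — the shift grows by one for each successive letter.
Undoing it on tnfpd: t−8=l, n−9=e, f−10=v, p−11=e, d−12=r.

lever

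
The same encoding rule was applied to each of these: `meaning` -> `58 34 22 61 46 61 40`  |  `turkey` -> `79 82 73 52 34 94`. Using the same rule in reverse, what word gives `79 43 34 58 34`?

theme

Each letter becomes 3×(its alphabet position, a=1..z=26) + 19.
Decoding 79 43 34 58 34: 79→(79−19)÷3=20=t, 43→(43−19)÷3=8=h, 34→(34−19)÷3=5=e, 58→(58−19)÷3=13=m, 34→(34−19)÷3=5=e.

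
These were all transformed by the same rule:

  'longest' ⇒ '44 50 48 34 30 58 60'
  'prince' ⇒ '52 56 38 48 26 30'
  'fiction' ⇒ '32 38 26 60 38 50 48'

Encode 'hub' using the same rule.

l(#12)→44 and o(#15)→50: differences scale by 2, so n = 2·pos + 20. With a=1..z=26, the number is 2·pos + 20.
For hub: h=8→36, u=21→62, b=2→24.

36 62 24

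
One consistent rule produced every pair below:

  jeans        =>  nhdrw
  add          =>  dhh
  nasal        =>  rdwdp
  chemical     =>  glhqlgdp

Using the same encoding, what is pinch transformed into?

The shift depends on letter class: consonant j→n is +4, but vowel e→h is +3. The rule splits by letter class: vowels +3, consonants +4.
For pinch: p(cons)+4=t, i(vowel)+3=l, n(cons)+4=r, c(cons)+4=g, h(cons)+4=l.

tlrgl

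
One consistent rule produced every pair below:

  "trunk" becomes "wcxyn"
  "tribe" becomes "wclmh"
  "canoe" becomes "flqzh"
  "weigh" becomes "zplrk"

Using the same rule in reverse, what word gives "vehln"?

Shifts by position in trunk: pos 0: t→w (+3), pos 1: r→c (+11), pos 2: u→x (+3), pos 3: n→y (+11) — repeating every 2. A repeating key of period 2 is used — shifts +3, +11 over and over.
Decoding vehln: v−3=s, e−11=t, h−3=e, l−11=a, n−3=k.

steak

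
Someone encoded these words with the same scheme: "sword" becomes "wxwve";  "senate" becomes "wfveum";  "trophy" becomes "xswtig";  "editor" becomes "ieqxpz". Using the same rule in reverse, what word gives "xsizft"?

Shifts by position in sword: pos 0: s→w (+4), pos 1: w→x (+1), pos 2: o→w (+8), pos 3: r→v (+4), pos 4: d→e (+1) — repeating every 3. It's a Vigenère-style cipher with numeric key [4,1,8]: position i shifts by key[i mod 3].
Reversing it on xsizft: x−4=t, s−1=r, i−8=a, z−4=v, f−1=e, t−8=l.

travel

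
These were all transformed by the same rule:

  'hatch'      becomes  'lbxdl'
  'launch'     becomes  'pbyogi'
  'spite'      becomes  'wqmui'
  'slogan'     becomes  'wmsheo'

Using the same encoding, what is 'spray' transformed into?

wqvbc

Shifts by position in hatch: pos 0: h→l (+4), pos 1: a→b (+1), pos 2: t→x (+4), pos 3: c→d (+1) — repeating every 2. It's a Vigenère-style cipher with numeric key [4,1]: position i shifts by key[i mod 2].
For spray: s+4=w, p+1=q, r+4=v, a+1=b, y+4=c.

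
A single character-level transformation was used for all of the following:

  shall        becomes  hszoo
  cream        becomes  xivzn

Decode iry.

rib

Each pair mirrors across the alphabet (s↔h, h↔s, a↔z): positions sum to 25. Letters are reflected about the middle of the alphabet (position → 25−position): Atbash.
Reversing it on iry: i↔r, r↔i, y↔b.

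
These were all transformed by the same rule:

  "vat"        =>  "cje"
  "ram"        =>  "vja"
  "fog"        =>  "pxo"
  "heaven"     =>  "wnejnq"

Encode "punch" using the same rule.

qlwdy

The output letters match the input read backwards, each shifted +9: vat reversed is tav. Two steps: reverse the string, then apply a Caesar shift of +9.
For punch: reverse → hcnup; then shift: h+9=q, c+9=l, n+9=w, u+9=d, p+9=y.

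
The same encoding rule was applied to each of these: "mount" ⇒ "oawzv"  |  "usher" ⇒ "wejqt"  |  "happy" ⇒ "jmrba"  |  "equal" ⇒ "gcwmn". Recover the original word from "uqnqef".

select

Shifts by position in mount: pos 0: m→o (+2), pos 1: o→a (+12), pos 2: u→w (+2), pos 3: n→z (+12) — repeating every 2. The shifts repeat in a cycle of length 2: positions 0,1,… shift by +2, +12, then the pattern repeats.
Undoing it on uqnqef: u−2=s, q−12=e, n−2=l, q−12=e, e−2=c, f−12=t.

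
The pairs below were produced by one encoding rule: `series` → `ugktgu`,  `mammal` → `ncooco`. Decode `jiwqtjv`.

The output letters match the input read backwards, each shifted +2: series reversed is seires. Read the word backwards and shift each letter +2.
Undoing it on jiwqtjv: shift back: j−2=h, i−2=g, w−2=u, q−2=o, t−2=r, j−2=h, v−2=t → hguorht; then reverse → through.

through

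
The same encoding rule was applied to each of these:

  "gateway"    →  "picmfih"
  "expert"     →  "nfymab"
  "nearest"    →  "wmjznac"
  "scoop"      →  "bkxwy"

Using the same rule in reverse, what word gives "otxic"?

float

Shifts by position in gateway: pos 0: g→p (+9), pos 1: a→i (+8), pos 2: t→c (+9), pos 3: e→m (+8) — repeating every 2. It's a Vigenère-style cipher with numeric key [9,8]: position i shifts by key[i mod 2].
Reversing it on otxic: o−9=f, t−8=l, x−9=o, i−8=a, c−9=t.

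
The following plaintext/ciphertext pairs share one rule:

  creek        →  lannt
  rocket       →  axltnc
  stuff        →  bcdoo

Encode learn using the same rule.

unjaw

Compare letters: c→l is +9, r→a is +9, e→n is +9 — a constant shift. This is a Caesar cipher with shift 9.
For learn: l+9=u, e+9=n, a+9=j, r+9=a, n+9=w.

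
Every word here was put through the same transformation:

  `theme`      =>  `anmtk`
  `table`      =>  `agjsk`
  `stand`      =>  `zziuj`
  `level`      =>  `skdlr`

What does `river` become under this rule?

yodlx

Shifts by position in theme: pos 0: t→a (+7), pos 1: h→n (+6), pos 2: e→m (+8), pos 3: m→t (+7), pos 4: e→k (+6) — repeating every 3. The shifts repeat in a cycle of length 3: positions 0,1,… shift by +7, +6, +8, then the pattern repeats.
Applying it to river: r+7=y, i+6=o, v+8=d, e+7=l, r+6=x.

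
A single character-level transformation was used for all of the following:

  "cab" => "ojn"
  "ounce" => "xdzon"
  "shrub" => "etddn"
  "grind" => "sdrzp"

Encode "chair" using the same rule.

otjrd

The shift depends on letter class: consonant c→o is +12, but vowel a→j is +9. Vowels shift forward by 9 and consonants shift forward by 12.
On chair: c(cons)+12=o, h(cons)+12=t, a(vowel)+9=j, i(vowel)+9=r, r(cons)+12=d.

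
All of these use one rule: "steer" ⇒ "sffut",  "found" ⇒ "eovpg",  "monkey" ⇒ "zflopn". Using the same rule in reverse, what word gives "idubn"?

The output letters match the input read backwards, each shifted +1: steer reversed is reets. Read the word backwards and shift each letter +1.
Undoing it on idubn: shift back: i−1=h, d−1=c, u−1=t, b−1=a, n−1=m → hctam; then reverse → match.

match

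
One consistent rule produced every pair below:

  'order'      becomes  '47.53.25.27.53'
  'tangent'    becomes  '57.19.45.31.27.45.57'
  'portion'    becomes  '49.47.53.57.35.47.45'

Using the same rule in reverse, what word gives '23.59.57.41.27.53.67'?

o(#15)→47 and r(#18)→53: differences scale by 2, so n = 2·pos + 17. The formula is n = 2×(alphabet index, a=1) + 17.
Reversing it on 23.59.57.41.27.53.67: 23→(23−17)÷2=3=c, 59→(59−17)÷2=21=u, 57→(57−17)÷2=20=t, 41→(41−17)÷2=12=l, 27→(27−17)÷2=5=e, 53→(53−17)÷2=18=r, 67→(67−17)÷2=25=y.

cutlery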